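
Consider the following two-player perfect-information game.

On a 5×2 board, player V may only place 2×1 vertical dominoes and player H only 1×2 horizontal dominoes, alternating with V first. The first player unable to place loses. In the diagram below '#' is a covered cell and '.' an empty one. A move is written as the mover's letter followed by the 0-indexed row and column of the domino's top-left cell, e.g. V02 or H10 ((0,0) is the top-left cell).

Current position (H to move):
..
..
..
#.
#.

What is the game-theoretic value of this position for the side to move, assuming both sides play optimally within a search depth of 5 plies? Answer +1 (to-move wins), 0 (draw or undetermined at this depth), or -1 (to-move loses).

value(../../../#./#., H) = +1

p1 H@[../../../#./#.]: H00[##/../../#./#.]-1 H10[../##/../#./#.]+1* H20[../../##/#./#.]-1
p2 V@[../##/../#./#.]: V21[../##/.#/##/#.]-1* V31[../##/../##/##]-1
p3 H@[../##/.#/##/#.]: H00[##/##/.#/##/#.]+1*
p4 V@[##/##/.#/##/#.] terminal -1; root [../../../#./#.] d5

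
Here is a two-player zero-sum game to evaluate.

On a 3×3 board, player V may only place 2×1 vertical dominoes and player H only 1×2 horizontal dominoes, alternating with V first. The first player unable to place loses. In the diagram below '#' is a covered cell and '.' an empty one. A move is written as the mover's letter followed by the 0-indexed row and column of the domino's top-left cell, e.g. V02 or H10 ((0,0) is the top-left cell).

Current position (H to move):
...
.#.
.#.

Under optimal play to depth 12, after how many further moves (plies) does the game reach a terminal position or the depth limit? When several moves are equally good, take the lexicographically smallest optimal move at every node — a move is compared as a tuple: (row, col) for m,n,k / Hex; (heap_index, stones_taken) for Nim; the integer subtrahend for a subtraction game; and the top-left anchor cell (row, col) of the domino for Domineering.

p1 H@[.../.#./.#.]: H00[##./.#./.#.]-1* H01[.##/.#./.#.]-1
p2 V@[##./.#./.#.]: V02[###/.##/.#.]+1* V10[##./##./##.]+1 V12[##./.##/.##]+1
p3 H@[###/.##/.#.] terminal -1; root [.../.#./.#.] d12

PV length from [.../.#./.#.]: 2 plies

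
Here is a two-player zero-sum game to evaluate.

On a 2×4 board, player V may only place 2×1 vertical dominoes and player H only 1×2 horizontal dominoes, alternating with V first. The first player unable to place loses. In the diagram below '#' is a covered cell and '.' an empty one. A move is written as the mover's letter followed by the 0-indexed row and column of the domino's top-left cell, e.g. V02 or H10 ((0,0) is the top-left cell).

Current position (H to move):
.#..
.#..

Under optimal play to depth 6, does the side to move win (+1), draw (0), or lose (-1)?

value(.#../.#.., H) = +1

p1 H@[.#../.#..]: H02[.###/.#..]+1* H12[.#../.###]+1
p2 V@[.###/.#..]: V00[####/##..]-1*
p3 H@[####/##..]: H12[####/####]+1*
p4 V@[####/####] terminal -1; root [.#../.#..] d6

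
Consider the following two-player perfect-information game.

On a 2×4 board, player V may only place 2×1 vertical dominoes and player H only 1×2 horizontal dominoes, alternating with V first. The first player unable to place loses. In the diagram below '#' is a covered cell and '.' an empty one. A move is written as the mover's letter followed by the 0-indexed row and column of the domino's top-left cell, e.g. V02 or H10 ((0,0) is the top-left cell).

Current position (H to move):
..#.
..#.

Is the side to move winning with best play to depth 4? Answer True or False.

H winning at [..#./..#.]: True

ply 1, H at ..#./..#. | H00=+1→###./..#.*; H10=+1→..#./###.
ply 2, V at ###./..#. | V03=-1→####/..##*
ply 3, H at ####/..## | H10=+1→####/####*
ply 4: ####/#### is terminal -1 (V); from ..#./..#. depth 4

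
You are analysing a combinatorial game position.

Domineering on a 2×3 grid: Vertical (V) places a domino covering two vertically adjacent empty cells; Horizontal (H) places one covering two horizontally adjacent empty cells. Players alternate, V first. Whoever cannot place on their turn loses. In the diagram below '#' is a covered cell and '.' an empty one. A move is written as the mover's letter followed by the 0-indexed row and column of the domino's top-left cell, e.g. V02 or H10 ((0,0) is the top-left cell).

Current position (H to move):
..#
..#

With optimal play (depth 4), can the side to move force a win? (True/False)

H winning at [..#/..#]: True

[..#/..#] H move#1: H00:+1/###/..#*, H10:+1/..#/###
[###/..#] end (terminal -1, V#2); searched ..#/..# to 4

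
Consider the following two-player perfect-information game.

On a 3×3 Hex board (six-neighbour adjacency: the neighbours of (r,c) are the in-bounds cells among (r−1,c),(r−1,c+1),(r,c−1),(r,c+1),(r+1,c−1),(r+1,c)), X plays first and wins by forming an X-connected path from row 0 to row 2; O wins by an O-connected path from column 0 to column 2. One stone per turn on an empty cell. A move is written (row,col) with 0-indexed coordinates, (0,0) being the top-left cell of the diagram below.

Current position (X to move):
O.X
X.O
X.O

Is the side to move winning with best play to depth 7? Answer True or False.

ply 1, X at O.X/X.O/X.O | (0,1)=+1→OXX/X.O/X.O*; (1,1)=+1→O.X/XXO/X.O; (2,1)=+1→O.X/X.O/XXO
ply 2: OXX/X.O/X.O is terminal -1 (O); from O.X/X.O/X.O depth 7

X winning at [O.X/X.O/X.O]: True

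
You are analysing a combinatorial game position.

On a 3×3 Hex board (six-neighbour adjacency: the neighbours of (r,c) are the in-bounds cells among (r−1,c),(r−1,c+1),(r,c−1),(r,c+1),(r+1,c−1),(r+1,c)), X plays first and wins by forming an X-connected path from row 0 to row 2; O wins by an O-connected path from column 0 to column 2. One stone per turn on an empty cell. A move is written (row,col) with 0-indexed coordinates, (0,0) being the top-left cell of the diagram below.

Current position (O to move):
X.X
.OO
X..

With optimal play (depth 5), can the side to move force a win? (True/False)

ply 1, O at X.X/.OO/X.. | (0,1)=-1→XOX/.OO/X..; (1,0)=+1→X.X/OOO/X..*; (2,1)=-1→X.X/.OO/XO.; (2,2)=-1→X.X/.OO/X.O
ply 2: X.X/OOO/X.. is terminal -1 (X); from X.X/.OO/X.. depth 5

O winning at [X.X/.OO/X..]: True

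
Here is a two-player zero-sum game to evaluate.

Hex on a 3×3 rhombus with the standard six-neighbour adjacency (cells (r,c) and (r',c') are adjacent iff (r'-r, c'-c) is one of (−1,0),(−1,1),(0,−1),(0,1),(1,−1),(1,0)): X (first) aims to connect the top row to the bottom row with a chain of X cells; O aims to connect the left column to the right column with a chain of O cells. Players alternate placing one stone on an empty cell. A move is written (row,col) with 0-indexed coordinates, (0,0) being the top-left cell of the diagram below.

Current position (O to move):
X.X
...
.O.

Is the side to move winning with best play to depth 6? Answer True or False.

O winning at [X.X/.../.O.]: True

[X.X/.../.O.] O move#1: (0,1):-1/XOX/.../.O., (1,0):+1/X.X/O../.O.*, (1,1):+1/X.X/.O./.O., (1,2):-1/X.X/..O/.O., (2,0):+1/X.X/.../OO., (2,2):-1/X.X/.../.OO
[X.X/O../.O.] X move#2: (0,1):-1/XXX/O../.O.*, (1,1):-1/X.X/OX./.O., (1,2):-1/X.X/O.X/.O., (2,0):-1/X.X/O../XO., (2,2):-1/X.X/O../.OX
[XXX/O../.O.] O move#3: (1,1):+1/XXX/OO./.O.*, (1,2):+1/XXX/O.O/.O., (2,0):+1/XXX/O../OO., (2,2):+1/XXX/O../.OO
[XXX/OO./.O.] X move#4: (1,2):-1/XXX/OOX/.O.*, (2,0):-1/XXX/OO./XO., (2,2):-1/XXX/OO./.OX
[XXX/OOX/.O.] O move#5: (2,0):-1/XXX/OOX/OO., (2,2):+1/XXX/OOX/.OO*
[XXX/OOX/.OO] end (terminal -1, X#6); searched X.X/.../.O. to 6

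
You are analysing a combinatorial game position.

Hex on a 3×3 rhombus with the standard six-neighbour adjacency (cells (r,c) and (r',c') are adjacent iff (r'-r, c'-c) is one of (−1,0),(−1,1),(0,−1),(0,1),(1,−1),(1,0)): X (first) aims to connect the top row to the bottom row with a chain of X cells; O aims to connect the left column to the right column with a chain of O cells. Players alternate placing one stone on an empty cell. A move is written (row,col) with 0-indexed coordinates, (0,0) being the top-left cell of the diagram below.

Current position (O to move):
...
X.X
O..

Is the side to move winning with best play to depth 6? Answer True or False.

ply 1, O at .../X.X/O.. | (0,0)=-1→O../X.X/O..*; (0,1)=-1→.O./X.X/O..; (0,2)=-1→..O/X.X/O..; (1,1)=-1→.../XOX/O..; (2,1)=-1→.../X.X/OO.; (2,2)=-1→.../X.X/O.O
ply 2, X at O../X.X/O.. | (0,1)=+1→OX./X.X/O..*; (0,2)=+1→O.X/X.X/O..; (1,1)=+1→O../XXX/O..; (2,1)=-1→O../X.X/OX.; (2,2)=-1→O../X.X/O.X
ply 3, O at OX./X.X/O.. | (0,2)=-1→OXO/X.X/O..*; (1,1)=-1→OX./XOX/O..; (2,1)=-1→OX./X.X/OO.; (2,2)=-1→OX./X.X/O.O
ply 4, X at OXO/X.X/O.. | (1,1)=+1→OXO/XXX/O..*; (2,1)=-1→OXO/X.X/OX.; (2,2)=-1→OXO/X.X/O.X
ply 5, O at OXO/XXX/O.. | (2,1)=-1→OXO/XXX/OO.*; (2,2)=-1→OXO/XXX/O.O
ply 6, X at OXO/XXX/OO. | (2,2)=+1→OXO/XXX/OOX*
ply 7: OXO/XXX/OOX is terminal -1 (O); from .../X.X/O.. depth 6

O winning at [.../X.X/O..]: False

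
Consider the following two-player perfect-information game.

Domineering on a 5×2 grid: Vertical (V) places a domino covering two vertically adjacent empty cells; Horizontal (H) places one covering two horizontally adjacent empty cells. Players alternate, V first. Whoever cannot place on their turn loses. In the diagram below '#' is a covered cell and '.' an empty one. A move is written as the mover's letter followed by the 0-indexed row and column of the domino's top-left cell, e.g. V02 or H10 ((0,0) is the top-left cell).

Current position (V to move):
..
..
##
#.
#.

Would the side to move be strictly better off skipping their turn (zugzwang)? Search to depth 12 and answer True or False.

zugzwang(../../##/#./#., V) = False

[../../##/#./#.] V move#1: V00:+1/#./#./##/#./#.*, V01:+1/.#/.#/##/#./#., V31:-1/../../##/##/##
[#./#./##/#./#.] end (terminal -1, H#2); searched ../../##/#./#. to 12
pass branch (H moves first from the same position):
  | [../../##/#./#.] H move#1: H00:+1/##/../##/#./#.*, H10:+1/../##/##/#./#.
  | [##/../##/#./#.] V move#2: V31:-1/##/../##/##/##*
  | [##/../##/##/##] H move#3: H10:+1/##/##/##/##/##*
  | [##/##/##/##/##] end (terminal -1, V#4); searched ../../##/#./#. to 12
V moving scores +1; V passing scores -1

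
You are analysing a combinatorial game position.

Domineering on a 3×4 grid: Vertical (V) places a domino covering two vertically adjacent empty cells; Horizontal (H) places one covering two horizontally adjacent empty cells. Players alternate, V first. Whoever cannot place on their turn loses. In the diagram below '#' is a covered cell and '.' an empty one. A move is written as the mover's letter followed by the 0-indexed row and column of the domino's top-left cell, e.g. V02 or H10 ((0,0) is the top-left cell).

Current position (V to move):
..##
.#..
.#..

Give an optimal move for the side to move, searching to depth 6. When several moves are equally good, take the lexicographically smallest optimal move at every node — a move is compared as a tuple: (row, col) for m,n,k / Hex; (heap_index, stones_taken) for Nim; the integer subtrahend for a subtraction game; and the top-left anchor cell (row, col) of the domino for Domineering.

V's best at [..##/.#../.#..]: V12

[..##/.#../.#..] V move#1: V00:-1/#.##/##../.#.., V10:-1/..##/##../##.., V12:+1/..##/.##./.##.*, V13:+1/..##/.#.#/.#.#
[..##/.##./.##.] H move#2: H00:-1/####/.##./.##.*
[####/.##./.##.] V move#3: V10:+1/####/###./###.*, V13:+1/####/.###/.###
[####/###./###.] end (terminal -1, H#4); searched ..##/.#../.#.. to 6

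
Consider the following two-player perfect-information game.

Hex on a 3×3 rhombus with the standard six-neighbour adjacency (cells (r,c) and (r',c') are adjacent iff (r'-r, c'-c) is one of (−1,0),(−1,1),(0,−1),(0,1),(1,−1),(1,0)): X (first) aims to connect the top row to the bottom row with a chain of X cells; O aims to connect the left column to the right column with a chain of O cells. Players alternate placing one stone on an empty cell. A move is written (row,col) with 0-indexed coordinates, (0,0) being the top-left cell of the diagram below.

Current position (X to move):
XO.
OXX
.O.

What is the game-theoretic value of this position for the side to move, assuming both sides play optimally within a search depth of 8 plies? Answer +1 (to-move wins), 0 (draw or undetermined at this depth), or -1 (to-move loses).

ply 1, X at XO./OXX/.O. | (0,2)=+1→XOX/OXX/.O.*; (2,0)=-1→XO./OXX/XO.; (2,2)=-1→XO./OXX/.OX
ply 2, O at XOX/OXX/.O. | (2,0)=-1→XOX/OXX/OO.*; (2,2)=-1→XOX/OXX/.OO
ply 3, X at XOX/OXX/OO. | (2,2)=+1→XOX/OXX/OOX*
ply 4: XOX/OXX/OOX is terminal -1 (O); from XO./OXX/.O. depth 8

value(XO./OXX/.O., X) = +1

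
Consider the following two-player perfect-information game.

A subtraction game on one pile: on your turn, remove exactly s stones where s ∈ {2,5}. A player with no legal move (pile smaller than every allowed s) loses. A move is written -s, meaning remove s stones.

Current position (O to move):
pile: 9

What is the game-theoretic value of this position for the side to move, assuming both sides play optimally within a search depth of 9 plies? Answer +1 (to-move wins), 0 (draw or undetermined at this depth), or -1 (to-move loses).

p1 O@[9]: -2[7]+1* -5[4]+1
p2 X@[7]: -2[5]-1* -5[2]-1
p3 O@[5]: -2[3]-1 -5[0]+1*
p4 X@[0] terminal -1; root [9] d9

value(9, O) = +1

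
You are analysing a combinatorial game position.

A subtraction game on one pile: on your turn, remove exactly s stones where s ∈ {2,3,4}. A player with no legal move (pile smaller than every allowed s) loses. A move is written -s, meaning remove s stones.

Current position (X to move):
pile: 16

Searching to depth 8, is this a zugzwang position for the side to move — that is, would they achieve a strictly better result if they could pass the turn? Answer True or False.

zugzwang(16, X) = False

p1 X@[16]: -2[14]-1 -3[13]+1* -4[12]+1
p2 O@[13]: -2[11]-1* -3[10]-1 -4[9]-1
p3 X@[11]: -2[9]-1 -3[8]-1 -4[7]+1*
p4 O@[7]: -2[5]-1* -3[4]-1 -4[3]-1
p5 X@[5]: -2[3]-1 -3[2]-1 -4[1]+1*
p6 O@[1] terminal -1; root [16] d8
suppose X passes — search the same position with O to move:
pass> p1 O@[16]: -2[14]-1 -3[13]+1* -4[12]+1
pass> p2 X@[13]: -2[11]-1* -3[10]-1 -4[9]-1
pass> p3 O@[11]: -2[9]-1 -3[8]-1 -4[7]+1*
pass> p4 X@[7]: -2[5]-1* -3[4]-1 -4[3]-1
pass> p5 O@[5]: -2[3]-1 -3[2]-1 -4[1]+1*
pass> p6 X@[1] terminal -1; root [16] d8
for X: play +1, pass -1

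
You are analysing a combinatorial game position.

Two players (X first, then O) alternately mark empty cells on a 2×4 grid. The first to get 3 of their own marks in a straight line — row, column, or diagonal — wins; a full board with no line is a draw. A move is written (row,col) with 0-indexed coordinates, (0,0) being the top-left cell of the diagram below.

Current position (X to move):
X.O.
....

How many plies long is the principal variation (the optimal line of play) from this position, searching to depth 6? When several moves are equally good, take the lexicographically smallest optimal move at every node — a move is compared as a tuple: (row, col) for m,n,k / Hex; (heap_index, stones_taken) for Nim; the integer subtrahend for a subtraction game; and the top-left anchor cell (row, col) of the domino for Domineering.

PV length from [X.O./....]: 6 plies

[X.O./....] X move#1: (0,1):+0/XXO./....*, (0,3):+0/X.OX/...., (1,0):+0/X.O./X..., (1,1):+0/X.O./.X.., (1,2):+0/X.O./..X., (1,3):+0/X.O./...X
[XXO./....] O move#2: (0,3):+0/XXOO/....*, (1,0):+0/XXO./O..., (1,1):+0/XXO./.O.., (1,2):+0/XXO./..O., (1,3):+0/XXO./...O
[XXOO/....] X move#3: (1,0):+0/XXOO/X...*, (1,1):+0/XXOO/.X.., (1,2):+0/XXOO/..X., (1,3):+0/XXOO/...X
[XXOO/X...] O move#4: (1,1):+0/XXOO/XO..*, (1,2):+0/XXOO/X.O., (1,3):+0/XXOO/X..O
[XXOO/XO..] X move#5: (1,2):+0/XXOO/XOX.*, (1,3):+0/XXOO/XO.X
[XXOO/XOX.] O move#6: (1,3):+0/XXOO/XOXO*
[XXOO/XOXO] end (terminal +0, X#7); searched X.O./.... to 6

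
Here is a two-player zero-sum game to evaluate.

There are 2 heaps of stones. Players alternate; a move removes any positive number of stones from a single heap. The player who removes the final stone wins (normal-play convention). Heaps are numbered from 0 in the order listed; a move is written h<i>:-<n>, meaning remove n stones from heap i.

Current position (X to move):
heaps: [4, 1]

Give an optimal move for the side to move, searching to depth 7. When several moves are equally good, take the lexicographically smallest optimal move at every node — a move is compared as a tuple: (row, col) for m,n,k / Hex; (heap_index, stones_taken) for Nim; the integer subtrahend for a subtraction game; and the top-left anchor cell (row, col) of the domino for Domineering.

p1 X@[(4,1)]: h0:-1[(3,1)]-1 h0:-2[(2,1)]-1 h0:-3[(1,1)]+1* h0:-4[(0,1)]-1 h1:-1[(4,0)]-1
p2 O@[(1,1)]: h0:-1[(0,1)]-1* h1:-1[(1,0)]-1
p3 X@[(0,1)]: h1:-1[(0,0)]+1*
p4 O@[(0,0)] terminal -1; root [(4,1)] d7

X's best at [(4,1)]: h0:-3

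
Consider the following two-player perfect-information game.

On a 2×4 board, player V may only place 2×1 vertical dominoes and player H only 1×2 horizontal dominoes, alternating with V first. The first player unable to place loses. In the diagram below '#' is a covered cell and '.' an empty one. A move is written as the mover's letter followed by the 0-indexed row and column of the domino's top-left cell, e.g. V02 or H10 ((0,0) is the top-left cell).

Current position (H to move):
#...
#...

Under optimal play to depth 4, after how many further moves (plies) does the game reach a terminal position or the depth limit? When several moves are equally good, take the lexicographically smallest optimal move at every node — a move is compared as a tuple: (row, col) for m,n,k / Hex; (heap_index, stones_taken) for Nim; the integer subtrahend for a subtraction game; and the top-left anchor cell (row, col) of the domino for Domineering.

PV length from [#.../#...]: 3 plies

ply 1, H at #.../#... | H01=+1→###./#...*; H02=+1→#.##/#...; H11=+1→#.../###.; H12=+1→#.../#.##
ply 2, V at ###./#... | V03=-1→####/#..#*
ply 3, H at ####/#..# | H11=+1→####/####*
ply 4: ####/#### is terminal -1 (V); from #.../#... depth 4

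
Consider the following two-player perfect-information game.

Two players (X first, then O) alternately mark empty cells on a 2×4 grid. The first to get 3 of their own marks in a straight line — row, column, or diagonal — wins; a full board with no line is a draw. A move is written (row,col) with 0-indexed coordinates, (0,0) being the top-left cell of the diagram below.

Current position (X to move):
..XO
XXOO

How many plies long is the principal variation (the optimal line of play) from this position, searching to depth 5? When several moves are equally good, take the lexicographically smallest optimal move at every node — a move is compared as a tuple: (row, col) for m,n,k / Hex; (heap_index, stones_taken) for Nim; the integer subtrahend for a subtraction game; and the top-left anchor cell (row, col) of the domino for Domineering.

PV length from [..XO/XXOO]: 2 plies

p1 X@[..XO/XXOO]: (0,0)[X.XO/XXOO]+0* (0,1)[.XXO/XXOO]+0
p2 O@[X.XO/XXOO]: (0,1)[XOXO/XXOO]+0*
p3 X@[XOXO/XXOO] terminal +0; root [..XO/XXOO] d5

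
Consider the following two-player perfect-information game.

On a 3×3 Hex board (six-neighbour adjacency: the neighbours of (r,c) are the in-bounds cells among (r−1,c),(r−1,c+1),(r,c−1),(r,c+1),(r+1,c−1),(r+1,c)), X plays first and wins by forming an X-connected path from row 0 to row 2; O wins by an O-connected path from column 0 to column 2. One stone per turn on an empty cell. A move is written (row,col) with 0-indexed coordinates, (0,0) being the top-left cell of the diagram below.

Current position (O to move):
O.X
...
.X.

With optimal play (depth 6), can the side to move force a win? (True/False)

[O.X/.../.X.] O move#1: (0,1):-1/OOX/.../.X.*, (1,0):-1/O.X/O../.X., (1,1):-1/O.X/.O./.X., (1,2):-1/O.X/..O/.X., (2,0):-1/O.X/.../OX., (2,2):-1/O.X/.../.XO
[OOX/.../.X.] X move#2: (1,0):+1/OOX/X../.X.*, (1,1):+1/OOX/.X./.X., (1,2):+1/OOX/..X/.X., (2,0):+1/OOX/.../XX., (2,2):+1/OOX/.../.XX
[OOX/X../.X.] O move#3: (1,1):-1/OOX/XO./.X.*, (1,2):-1/OOX/X.O/.X., (2,0):-1/OOX/X../OX., (2,2):-1/OOX/X../.XO
[OOX/XO./.X.] X move#4: (1,2):+1/OOX/XOX/.X.*, (2,0):-1/OOX/XO./XX., (2,2):-1/OOX/XO./.XX
[OOX/XOX/.X.] end (terminal -1, O#5); searched O.X/.../.X. to 6

O winning at [O.X/.../.X.]: False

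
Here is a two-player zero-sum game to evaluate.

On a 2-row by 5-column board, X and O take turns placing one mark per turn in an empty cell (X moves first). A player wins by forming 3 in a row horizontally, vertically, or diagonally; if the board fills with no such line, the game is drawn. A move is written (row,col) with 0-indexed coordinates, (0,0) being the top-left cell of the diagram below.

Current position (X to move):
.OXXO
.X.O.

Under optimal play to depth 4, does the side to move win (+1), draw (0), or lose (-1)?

[.OXXO/.X.O.] X move#1: (0,0):+0/XOXXO/.X.O.*, (1,0):+0/.OXXO/XX.O., (1,2):+0/.OXXO/.XXO., (1,4):+0/.OXXO/.X.OX
[XOXXO/.X.O.] O move#2: (1,0):+0/XOXXO/OX.O.*, (1,2):+0/XOXXO/.XOO., (1,4):+0/XOXXO/.X.OO
[XOXXO/OX.O.] X move#3: (1,2):+0/XOXXO/OXXO.*, (1,4):+0/XOXXO/OX.OX
[XOXXO/OXXO.] O move#4: (1,4):+0/XOXXO/OXXOO*
[XOXXO/OXXOO] end (terminal +0, X#5); searched .OXXO/.X.O. to 4

value(.OXXO/.X.O., X) = 0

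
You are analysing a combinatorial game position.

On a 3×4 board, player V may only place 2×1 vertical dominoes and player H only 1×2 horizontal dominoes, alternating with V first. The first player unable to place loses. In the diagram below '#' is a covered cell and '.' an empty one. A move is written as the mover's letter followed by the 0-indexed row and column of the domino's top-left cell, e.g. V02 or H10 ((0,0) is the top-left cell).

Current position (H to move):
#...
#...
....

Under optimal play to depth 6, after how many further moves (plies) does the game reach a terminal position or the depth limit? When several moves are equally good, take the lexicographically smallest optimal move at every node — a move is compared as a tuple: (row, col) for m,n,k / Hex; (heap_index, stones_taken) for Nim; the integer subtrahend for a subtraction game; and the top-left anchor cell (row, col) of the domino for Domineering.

p1 H@[#.../#.../....]: H01[###./#.../....]-1 H02[#.##/#.../....]-1 H11[#.../###./....]+1* H12[#.../#.##/....]+1 H20[#.../#.../##..]-1 H21[#.../#.../.##.]-1 H22[#.../#.../..##]-1
p2 V@[#.../###./....]: V03[#..#/####/....]-1* V13[#.../####/...#]-1
p3 H@[#..#/####/....]: H01[####/####/....]+1* H20[#..#/####/##..]+1 H21[#..#/####/.##.]+1 H22[#..#/####/..##]+1
p4 V@[####/####/....] terminal -1; root [#.../#.../....] d6

PV length from [#.../#.../....]: 3 plies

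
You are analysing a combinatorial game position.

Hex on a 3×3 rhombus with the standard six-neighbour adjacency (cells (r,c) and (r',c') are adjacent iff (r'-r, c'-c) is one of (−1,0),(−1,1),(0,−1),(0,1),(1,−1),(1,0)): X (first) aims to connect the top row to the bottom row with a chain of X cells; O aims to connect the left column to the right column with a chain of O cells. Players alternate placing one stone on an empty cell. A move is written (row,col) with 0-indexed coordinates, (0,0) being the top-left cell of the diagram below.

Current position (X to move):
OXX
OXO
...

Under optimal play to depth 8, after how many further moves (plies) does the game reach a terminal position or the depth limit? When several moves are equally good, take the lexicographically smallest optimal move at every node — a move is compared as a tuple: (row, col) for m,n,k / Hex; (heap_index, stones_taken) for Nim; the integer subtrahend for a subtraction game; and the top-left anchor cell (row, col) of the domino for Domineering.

[OXX/OXO/...] X move#1: (2,0):+1/OXX/OXO/X..*, (2,1):+1/OXX/OXO/.X., (2,2):+1/OXX/OXO/..X
[OXX/OXO/X..] end (terminal -1, O#2); searched OXX/OXO/... to 8

PV length from [OXX/OXO/...]: 1 ply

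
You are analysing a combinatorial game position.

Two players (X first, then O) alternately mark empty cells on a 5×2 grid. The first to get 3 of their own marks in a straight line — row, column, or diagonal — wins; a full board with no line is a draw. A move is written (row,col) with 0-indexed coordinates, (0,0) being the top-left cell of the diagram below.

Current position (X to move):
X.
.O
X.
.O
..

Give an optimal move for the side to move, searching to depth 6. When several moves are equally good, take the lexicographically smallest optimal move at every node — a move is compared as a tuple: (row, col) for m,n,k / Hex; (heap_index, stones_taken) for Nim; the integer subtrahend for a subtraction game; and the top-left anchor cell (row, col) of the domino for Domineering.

ply 1, X at X./.O/X./.O/.. | (0,1)=-1→XX/.O/X./.O/..; (1,0)=+1→X./XO/X./.O/..*; (2,1)=+0→X./.O/XX/.O/..; (3,0)=-1→X./.O/X./XO/..; (4,0)=-1→X./.O/X./.O/X.; (4,1)=-1→X./.O/X./.O/.X
ply 2: X./XO/X./.O/.. is terminal -1 (O); from X./.O/X./.O/.. depth 6

X's best at [X./.O/X./.O/..]: (1,0)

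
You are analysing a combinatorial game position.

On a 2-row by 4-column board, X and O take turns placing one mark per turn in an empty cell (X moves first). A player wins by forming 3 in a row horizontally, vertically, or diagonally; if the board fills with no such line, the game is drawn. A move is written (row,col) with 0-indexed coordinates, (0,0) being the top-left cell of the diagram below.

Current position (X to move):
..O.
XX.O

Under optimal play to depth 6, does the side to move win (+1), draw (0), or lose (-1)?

ply 1, X at ..O./XX.O | (0,0)=+0→X.O./XX.O; (0,1)=+0→.XO./XX.O; (0,3)=+0→..OX/XX.O; (1,2)=+1→..O./XXXO*
ply 2: ..O./XXXO is terminal -1 (O); from ..O./XX.O depth 6

value(..O./XX.O, X) = +1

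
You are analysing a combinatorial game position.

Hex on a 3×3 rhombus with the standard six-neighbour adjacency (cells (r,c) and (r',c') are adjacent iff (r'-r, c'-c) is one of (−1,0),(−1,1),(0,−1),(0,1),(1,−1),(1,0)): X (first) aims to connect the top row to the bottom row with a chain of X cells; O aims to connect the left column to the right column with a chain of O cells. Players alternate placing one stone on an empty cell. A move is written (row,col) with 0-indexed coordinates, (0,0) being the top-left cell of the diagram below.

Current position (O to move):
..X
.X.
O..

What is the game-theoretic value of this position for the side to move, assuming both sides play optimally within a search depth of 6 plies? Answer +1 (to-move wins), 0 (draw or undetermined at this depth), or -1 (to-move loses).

p1 O@[..X/.X./O..]: (0,0)[O.X/.X./O..]-1 (0,1)[.OX/.X./O..]-1 (1,0)[..X/OX./O..]-1 (1,2)[..X/.XO/O..]-1 (2,1)[..X/.X./OO.]+1* (2,2)[..X/.X./O.O]-1
p2 X@[..X/.X./OO.]: (0,0)[X.X/.X./OO.]-1* (0,1)[.XX/.X./OO.]-1 (1,0)[..X/XX./OO.]-1 (1,2)[..X/.XX/OO.]-1 (2,2)[..X/.X./OOX]-1
p3 O@[X.X/.X./OO.]: (0,1)[XOX/.X./OO.]+1* (1,0)[X.X/OX./OO.]+1 (1,2)[X.X/.XO/OO.]+1 (2,2)[X.X/.X./OOO]+1
p4 X@[XOX/.X./OO.]: (1,0)[XOX/XX./OO.]-1* (1,2)[XOX/.XX/OO.]-1 (2,2)[XOX/.X./OOX]-1
p5 O@[XOX/XX./OO.]: (1,2)[XOX/XXO/OO.]+1* (2,2)[XOX/XX./OOO]+1
p6 X@[XOX/XXO/OO.] terminal -1; root [..X/.X./O..] d6

value(..X/.X./O.., O) = +1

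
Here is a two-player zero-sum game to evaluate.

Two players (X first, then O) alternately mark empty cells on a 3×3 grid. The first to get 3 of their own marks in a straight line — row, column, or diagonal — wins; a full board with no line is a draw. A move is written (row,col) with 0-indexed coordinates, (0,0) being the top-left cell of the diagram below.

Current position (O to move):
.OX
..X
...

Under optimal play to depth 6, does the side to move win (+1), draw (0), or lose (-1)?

[.OX/..X/...] O move#1: (0,0):-1/OOX/..X/...*, (1,0):-1/.OX/O.X/..., (1,1):-1/.OX/.OX/..., (2,0):-1/.OX/..X/O.., (2,1):-1/.OX/..X/.O., (2,2):-1/.OX/..X/..O
[OOX/..X/...] X move#2: (1,0):+1/OOX/X.X/...*, (1,1):+1/OOX/.XX/..., (2,0):+1/OOX/..X/X.., (2,1):+1/OOX/..X/.X., (2,2):+1/OOX/..X/..X
[OOX/X.X/...] O move#3: (1,1):-1/OOX/XOX/...*, (2,0):-1/OOX/X.X/O.., (2,1):-1/OOX/X.X/.O., (2,2):-1/OOX/X.X/..O
[OOX/XOX/...] X move#4: (2,0):-1/OOX/XOX/X.., (2,1):-1/OOX/XOX/.X., (2,2):+1/OOX/XOX/..X*
[OOX/XOX/..X] end (terminal -1, O#5); searched .OX/..X/... to 6

value(.OX/..X/..., O) = -1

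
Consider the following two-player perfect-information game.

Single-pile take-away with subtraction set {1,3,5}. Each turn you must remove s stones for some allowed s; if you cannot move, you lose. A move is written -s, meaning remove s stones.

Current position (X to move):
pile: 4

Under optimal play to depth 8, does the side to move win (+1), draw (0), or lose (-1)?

value(4, X) = -1

p1 X@[4]: -1[3]-1* -3[1]-1
p2 O@[3]: -1[2]+1* -3[0]+1
p3 X@[2]: -1[1]-1*
p4 O@[1]: -1[0]+1*
p5 X@[0] terminal -1; root [4] d8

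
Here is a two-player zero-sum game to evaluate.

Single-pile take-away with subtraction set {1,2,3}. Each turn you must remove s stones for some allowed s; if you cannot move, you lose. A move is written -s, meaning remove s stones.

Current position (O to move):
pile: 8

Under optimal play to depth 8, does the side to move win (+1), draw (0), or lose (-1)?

ply 1, O at 8 | -1=-1→7*; -2=-1→6; -3=-1→5
ply 2, X at 7 | -1=-1→6; -2=-1→5; -3=+1→4*
ply 3, O at 4 | -1=-1→3*; -2=-1→2; -3=-1→1
ply 4, X at 3 | -1=-1→2; -2=-1→1; -3=+1→0*
ply 5: 0 is terminal -1 (O); from 8 depth 8

value(8, O) = -1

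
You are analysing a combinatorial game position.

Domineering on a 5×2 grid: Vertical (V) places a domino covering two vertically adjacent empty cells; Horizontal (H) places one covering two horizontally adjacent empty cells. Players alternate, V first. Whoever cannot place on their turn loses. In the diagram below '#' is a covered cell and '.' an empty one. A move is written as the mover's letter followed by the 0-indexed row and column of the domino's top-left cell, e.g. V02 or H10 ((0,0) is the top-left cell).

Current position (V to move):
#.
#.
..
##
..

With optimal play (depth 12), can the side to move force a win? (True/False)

V winning at [#./#./../##/..]: False

p1 V@[#./#./../##/..]: V01[##/##/../##/..]-1* V11[#./##/.#/##/..]-1
p2 H@[##/##/../##/..]: H20[##/##/##/##/..]+1* H40[##/##/../##/##]+1
p3 V@[##/##/##/##/..] terminal -1; root [#./#./../##/..] d12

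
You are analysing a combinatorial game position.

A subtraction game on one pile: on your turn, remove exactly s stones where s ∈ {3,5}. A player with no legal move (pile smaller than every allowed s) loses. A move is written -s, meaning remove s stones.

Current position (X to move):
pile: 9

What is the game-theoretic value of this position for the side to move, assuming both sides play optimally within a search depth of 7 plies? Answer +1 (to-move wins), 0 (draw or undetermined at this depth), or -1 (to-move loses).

value(9, X) = -1

ply 1, X at 9 | -3=-1→6*; -5=-1→4
ply 2, O at 6 | -3=-1→3; -5=+1→1*
ply 3: 1 is terminal -1 (X); from 9 depth 7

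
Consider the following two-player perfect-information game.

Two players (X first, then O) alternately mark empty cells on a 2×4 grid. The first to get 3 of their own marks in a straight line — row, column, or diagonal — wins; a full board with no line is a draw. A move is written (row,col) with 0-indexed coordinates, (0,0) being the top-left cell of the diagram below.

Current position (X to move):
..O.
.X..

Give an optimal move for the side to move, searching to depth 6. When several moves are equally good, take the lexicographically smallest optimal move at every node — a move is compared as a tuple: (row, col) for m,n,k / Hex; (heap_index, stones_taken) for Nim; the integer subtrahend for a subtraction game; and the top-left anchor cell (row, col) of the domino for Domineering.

p1 X@[..O./.X..]: (0,0)[X.O./.X..]+0 (0,1)[.XO./.X..]+0 (0,3)[..OX/.X..]+0 (1,0)[..O./XX..]+0 (1,2)[..O./.XX.]+1* (1,3)[..O./.X.X]+0
p2 O@[..O./.XX.]: (0,0)[O.O./.XX.]-1* (0,1)[.OO./.XX.]-1 (0,3)[..OO/.XX.]-1 (1,0)[..O./OXX.]-1 (1,3)[..O./.XXO]-1
p3 X@[O.O./.XX.]: (0,1)[OXO./.XX.]+1* (0,3)[O.OX/.XX.]-1 (1,0)[O.O./XXX.]+1 (1,3)[O.O./.XXX]+1
p4 O@[OXO./.XX.]: (0,3)[OXOO/.XX.]-1* (1,0)[OXO./OXX.]-1 (1,3)[OXO./.XXO]-1
p5 X@[OXOO/.XX.]: (1,0)[OXOO/XXX.]+1* (1,3)[OXOO/.XXX]+1
p6 O@[OXOO/XXX.] terminal -1; root [..O./.X..] d6

X's best at [..O./.X..]: (1,2)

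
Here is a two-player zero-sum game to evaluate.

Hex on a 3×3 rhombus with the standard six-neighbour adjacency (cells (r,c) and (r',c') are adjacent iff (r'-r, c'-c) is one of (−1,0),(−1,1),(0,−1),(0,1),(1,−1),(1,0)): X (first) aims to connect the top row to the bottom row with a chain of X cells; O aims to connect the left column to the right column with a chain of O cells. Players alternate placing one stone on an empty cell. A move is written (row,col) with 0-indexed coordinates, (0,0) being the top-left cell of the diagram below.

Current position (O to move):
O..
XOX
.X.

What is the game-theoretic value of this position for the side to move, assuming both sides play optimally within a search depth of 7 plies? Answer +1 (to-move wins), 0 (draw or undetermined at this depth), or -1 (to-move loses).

value(O../XOX/.X., O) = +1

[O../XOX/.X.] O move#1: (0,1):-1/OO./XOX/.X., (0,2):+1/O.O/XOX/.X.*, (2,0):-1/O../XOX/OX., (2,2):-1/O../XOX/.XO
[O.O/XOX/.X.] X move#2: (0,1):-1/OXO/XOX/.X.*, (2,0):-1/O.O/XOX/XX., (2,2):-1/O.O/XOX/.XX
[OXO/XOX/.X.] O move#3: (2,0):+1/OXO/XOX/OX.*, (2,2):-1/OXO/XOX/.XO
[OXO/XOX/OX.] end (terminal -1, X#4); searched O../XOX/.X. to 7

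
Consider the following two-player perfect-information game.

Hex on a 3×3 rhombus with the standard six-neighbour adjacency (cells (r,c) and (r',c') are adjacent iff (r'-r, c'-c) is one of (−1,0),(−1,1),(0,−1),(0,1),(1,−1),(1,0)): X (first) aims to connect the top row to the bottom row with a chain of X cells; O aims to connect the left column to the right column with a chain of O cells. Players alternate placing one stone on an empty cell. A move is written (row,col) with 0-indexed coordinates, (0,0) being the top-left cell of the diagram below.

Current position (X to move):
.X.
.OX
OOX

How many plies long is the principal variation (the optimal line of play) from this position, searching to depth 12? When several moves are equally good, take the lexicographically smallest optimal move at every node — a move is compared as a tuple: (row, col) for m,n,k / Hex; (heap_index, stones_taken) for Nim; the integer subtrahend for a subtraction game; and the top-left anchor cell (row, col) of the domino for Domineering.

PV length from [.X./.OX/OOX]: 1 ply

ply 1, X at .X./.OX/OOX | (0,0)=-1→XX./.OX/OOX; (0,2)=+1→.XX/.OX/OOX*; (1,0)=-1→.X./XOX/OOX
ply 2: .XX/.OX/OOX is terminal -1 (O); from .X./.OX/OOX depth 12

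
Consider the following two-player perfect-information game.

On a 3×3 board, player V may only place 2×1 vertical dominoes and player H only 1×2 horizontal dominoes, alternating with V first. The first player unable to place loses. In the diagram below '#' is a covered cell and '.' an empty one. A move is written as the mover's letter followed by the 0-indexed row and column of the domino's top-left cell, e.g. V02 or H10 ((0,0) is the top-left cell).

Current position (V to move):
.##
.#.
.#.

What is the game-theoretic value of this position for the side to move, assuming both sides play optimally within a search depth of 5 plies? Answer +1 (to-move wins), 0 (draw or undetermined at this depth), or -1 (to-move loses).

value(.##/.#./.#., V) = +1

p1 V@[.##/.#./.#.]: V00[###/##./.#.]+1* V10[.##/##./##.]+1 V12[.##/.##/.##]+1
p2 H@[###/##./.#.] terminal -1; root [.##/.#./.#.] d5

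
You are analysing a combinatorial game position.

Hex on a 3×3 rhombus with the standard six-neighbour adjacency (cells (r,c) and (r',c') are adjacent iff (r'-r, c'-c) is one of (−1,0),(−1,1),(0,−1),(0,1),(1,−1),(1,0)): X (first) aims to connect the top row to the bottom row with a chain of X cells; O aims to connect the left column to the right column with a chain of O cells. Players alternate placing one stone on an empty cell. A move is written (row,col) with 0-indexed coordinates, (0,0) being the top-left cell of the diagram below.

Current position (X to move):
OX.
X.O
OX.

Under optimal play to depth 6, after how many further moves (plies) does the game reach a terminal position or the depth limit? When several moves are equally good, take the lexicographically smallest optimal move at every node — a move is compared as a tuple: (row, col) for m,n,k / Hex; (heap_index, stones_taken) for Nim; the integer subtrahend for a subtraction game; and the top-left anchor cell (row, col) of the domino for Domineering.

ply 1, X at OX./X.O/OX. | (0,2)=-1→OXX/X.O/OX.; (1,1)=+1→OX./XXO/OX.*; (2,2)=-1→OX./X.O/OXX
ply 2: OX./XXO/OX. is terminal -1 (O); from OX./X.O/OX. depth 6

PV length from [OX./X.O/OX.]: 1 ply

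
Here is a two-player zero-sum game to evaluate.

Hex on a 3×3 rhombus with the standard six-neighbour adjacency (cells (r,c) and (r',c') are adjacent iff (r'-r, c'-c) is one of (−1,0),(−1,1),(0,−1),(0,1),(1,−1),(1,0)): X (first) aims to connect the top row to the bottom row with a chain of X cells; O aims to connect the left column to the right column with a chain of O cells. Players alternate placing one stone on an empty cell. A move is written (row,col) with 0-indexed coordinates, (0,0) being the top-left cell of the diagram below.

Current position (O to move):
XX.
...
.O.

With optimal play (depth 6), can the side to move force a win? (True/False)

O winning at [XX./.../.O.]: True

ply 1, O at XX./.../.O. | (0,2)=-1→XXO/.../.O.; (1,0)=+1→XX./O../.O.*; (1,1)=+1→XX./.O./.O.; (1,2)=-1→XX./..O/.O.; (2,0)=+1→XX./.../OO.; (2,2)=-1→XX./.../.OO
ply 2, X at XX./O../.O. | (0,2)=-1→XXX/O../.O.*; (1,1)=-1→XX./OX./.O.; (1,2)=-1→XX./O.X/.O.; (2,0)=-1→XX./O../XO.; (2,2)=-1→XX./O../.OX
ply 3, O at XXX/O../.O. | (1,1)=+1→XXX/OO./.O.*; (1,2)=+1→XXX/O.O/.O.; (2,0)=+1→XXX/O../OO.; (2,2)=+1→XXX/O../.OO
ply 4, X at XXX/OO./.O. | (1,2)=-1→XXX/OOX/.O.*; (2,0)=-1→XXX/OO./XO.; (2,2)=-1→XXX/OO./.OX
ply 5, O at XXX/OOX/.O. | (2,0)=-1→XXX/OOX/OO.; (2,2)=+1→XXX/OOX/.OO*
ply 6: XXX/OOX/.OO is terminal -1 (X); from XX./.../.O. depth 6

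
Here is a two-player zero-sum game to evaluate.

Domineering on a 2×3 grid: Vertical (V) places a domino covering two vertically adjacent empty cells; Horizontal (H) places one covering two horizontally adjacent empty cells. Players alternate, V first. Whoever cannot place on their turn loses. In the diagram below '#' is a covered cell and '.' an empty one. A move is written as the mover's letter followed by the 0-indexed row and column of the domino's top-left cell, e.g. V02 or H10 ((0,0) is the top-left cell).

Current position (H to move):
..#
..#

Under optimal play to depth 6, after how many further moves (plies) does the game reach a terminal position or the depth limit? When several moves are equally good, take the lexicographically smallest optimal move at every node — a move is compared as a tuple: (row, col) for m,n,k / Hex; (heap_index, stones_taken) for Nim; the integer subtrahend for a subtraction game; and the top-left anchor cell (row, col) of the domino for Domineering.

PV length from [..#/..#]: 1 ply

[..#/..#] H move#1: H00:+1/###/..#*, H10:+1/..#/###
[###/..#] end (terminal -1, V#2); searched ..#/..# to 6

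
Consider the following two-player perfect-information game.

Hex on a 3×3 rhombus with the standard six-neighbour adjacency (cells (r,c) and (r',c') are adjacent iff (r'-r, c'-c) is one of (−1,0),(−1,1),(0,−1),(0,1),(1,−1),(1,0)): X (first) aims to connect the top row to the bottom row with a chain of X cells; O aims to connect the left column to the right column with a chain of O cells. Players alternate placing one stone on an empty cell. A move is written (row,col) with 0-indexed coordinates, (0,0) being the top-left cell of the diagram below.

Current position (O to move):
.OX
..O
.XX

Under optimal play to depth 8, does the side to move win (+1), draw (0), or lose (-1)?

value(.OX/..O/.XX, O) = +1

[.OX/..O/.XX] O move#1: (0,0):-1/OOX/..O/.XX, (1,0):-1/.OX/O.O/.XX, (1,1):+1/.OX/.OO/.XX*, (2,0):-1/.OX/..O/OXX
[.OX/.OO/.XX] X move#2: (0,0):-1/XOX/.OO/.XX*, (1,0):-1/.OX/XOO/.XX, (2,0):-1/.OX/.OO/XXX
[XOX/.OO/.XX] O move#3: (1,0):+1/XOX/OOO/.XX*, (2,0):+1/XOX/.OO/OXX
[XOX/OOO/.XX] end (terminal -1, X#4); searched .OX/..O/.XX to 8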